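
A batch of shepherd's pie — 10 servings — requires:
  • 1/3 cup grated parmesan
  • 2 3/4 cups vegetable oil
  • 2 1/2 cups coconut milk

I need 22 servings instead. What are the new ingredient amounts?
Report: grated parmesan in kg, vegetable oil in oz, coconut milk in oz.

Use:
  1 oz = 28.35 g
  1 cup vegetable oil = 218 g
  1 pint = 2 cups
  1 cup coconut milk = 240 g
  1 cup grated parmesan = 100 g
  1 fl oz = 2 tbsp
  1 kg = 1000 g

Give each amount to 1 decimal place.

grated parmesan: 0.1 kg; vegetable oil: 46.5 oz; coconut milk: 46.6 oz

Scaling factor: 22/10 = 11/5 = 2.2.
grated parmesan: 1/3 cup × 11/5 × 100 g/cup ÷ 1000 g/kg ≈ 0.1 kg
vegetable oil: 2.75 cup × 11/5 × 218 g/cup ÷ 28.35 g/oz ≈ 46.5 oz
coconut milk: 2.5 cup × 11/5 × 240 g/cup ÷ 28.35 g/oz ≈ 46.6 oz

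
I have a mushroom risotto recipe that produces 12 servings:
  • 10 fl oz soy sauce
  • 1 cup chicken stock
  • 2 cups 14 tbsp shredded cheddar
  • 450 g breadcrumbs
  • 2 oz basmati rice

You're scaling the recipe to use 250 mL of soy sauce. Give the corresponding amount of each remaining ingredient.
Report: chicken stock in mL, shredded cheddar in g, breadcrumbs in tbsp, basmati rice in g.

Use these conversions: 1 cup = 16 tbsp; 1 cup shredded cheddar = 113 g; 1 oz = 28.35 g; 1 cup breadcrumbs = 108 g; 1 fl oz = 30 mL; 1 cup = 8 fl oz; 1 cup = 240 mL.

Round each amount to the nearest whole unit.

The original recipe has 300 mL of soy sauce, so the scaling factor is 250 ÷ 300 = 5/6.
chicken stock: 1 cup × 5/6 × 240 mL/cup = 200 mL
shredded cheddar: (2 cup + 14 tbsp = 2.875 cup) × 5/6 × 113 g/cup ≈ 271 g
breadcrumbs: 450 g × 5/6 ÷ 108 g/cup × 16 tbsp/cup ≈ 56 tbsp
basmati rice: 2 oz × 5/6 × 28.35 g/oz ≈ 47 g

chicken stock: 200 mL; shredded cheddar: 271 g; breadcrumbs: 56 tbsp; basmati rice: 47 g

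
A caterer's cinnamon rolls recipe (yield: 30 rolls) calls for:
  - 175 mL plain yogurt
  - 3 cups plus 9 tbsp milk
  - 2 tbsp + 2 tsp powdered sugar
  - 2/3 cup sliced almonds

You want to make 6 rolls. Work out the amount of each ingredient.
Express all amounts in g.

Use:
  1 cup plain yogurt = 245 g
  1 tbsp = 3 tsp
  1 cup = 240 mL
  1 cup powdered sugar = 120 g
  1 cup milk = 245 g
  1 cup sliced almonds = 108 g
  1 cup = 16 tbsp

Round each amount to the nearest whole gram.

plain yogurt: 36 g; milk: 175 g; powdered sugar: 4 g; sliced almonds: 14 g

Scaling factor: 6/30 = 1/5 = 0.2.
plain yogurt: 175 mL × 1/5 ÷ 240 mL/cup × 245 g/cup ≈ 36 g
milk: (3 cup + 9 tbsp = 3.5625 cup) × 1/5 × 245 g/cup ≈ 175 g
powdered sugar: (2 tbsp + 2 tsp = 8/3 tbsp) × 1/5 ÷ 16 tbsp/cup × 120 g/cup = 4 g
sliced almonds: 2/3 cup × 1/5 × 108 g/cup ≈ 14 g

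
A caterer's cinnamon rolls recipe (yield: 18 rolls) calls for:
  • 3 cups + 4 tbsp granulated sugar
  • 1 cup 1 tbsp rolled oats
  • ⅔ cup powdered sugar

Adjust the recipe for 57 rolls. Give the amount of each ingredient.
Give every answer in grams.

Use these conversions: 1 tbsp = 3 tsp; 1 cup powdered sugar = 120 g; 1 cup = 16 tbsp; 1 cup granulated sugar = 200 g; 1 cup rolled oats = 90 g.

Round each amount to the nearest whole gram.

granulated sugar: 2058 g; rolled oats: 303 g; powdered sugar: 253 g

Scaling factor: 57/18 = 19/6.
granulated sugar: (3 cup + 4 tbsp = 3.25 cup) × 19/6 × 200 g/cup ≈ 2058 g
rolled oats: (1 cup + 1 tbsp = 1.0625 cup) × 19/6 × 90 g/cup ≈ 303 g
powdered sugar: 2/3 cup × 19/6 × 120 g/cup ≈ 253 g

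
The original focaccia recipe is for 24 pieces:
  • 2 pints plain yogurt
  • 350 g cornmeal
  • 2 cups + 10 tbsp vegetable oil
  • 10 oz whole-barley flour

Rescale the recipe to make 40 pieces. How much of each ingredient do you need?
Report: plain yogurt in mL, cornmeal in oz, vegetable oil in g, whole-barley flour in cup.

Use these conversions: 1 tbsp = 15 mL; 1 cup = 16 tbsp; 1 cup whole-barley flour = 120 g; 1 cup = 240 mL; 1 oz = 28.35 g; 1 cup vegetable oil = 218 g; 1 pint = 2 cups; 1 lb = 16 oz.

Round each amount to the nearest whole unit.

plain yogurt: 1600 mL; cornmeal: 21 oz; vegetable oil: 954 g; whole-barley flour: 4 cup

Scaling factor: 40/24 = 5/3.
plain yogurt: 2 pint × 5/3 × 2 cup/pint × 240 mL/cup = 1600 mL
cornmeal: 350 g × 5/3 ÷ 28.35 g/oz ≈ 21 oz
vegetable oil: (2 cup + 10 tbsp = 2.625 cup) × 5/3 × 218 g/cup ≈ 954 g
whole-barley flour: 10 oz × 5/3 × 28.35 g/oz ÷ 120 g/cup ≈ 4 cup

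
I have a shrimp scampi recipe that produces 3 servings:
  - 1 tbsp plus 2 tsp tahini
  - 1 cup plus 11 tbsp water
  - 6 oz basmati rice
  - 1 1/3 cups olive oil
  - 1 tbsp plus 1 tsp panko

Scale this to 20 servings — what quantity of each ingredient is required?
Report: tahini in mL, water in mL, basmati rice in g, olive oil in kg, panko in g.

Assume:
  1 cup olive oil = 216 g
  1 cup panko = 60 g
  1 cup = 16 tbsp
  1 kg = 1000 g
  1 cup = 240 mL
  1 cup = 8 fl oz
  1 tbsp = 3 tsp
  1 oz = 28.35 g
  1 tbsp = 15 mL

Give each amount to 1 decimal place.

Scaling factor: 20/3.
tahini: (1 tbsp + 2 tsp = 5/3 tbsp) × 20/3 × 15 mL/tbsp ≈ 166.7 mL
water: (1 cup + 11 tbsp = 1.6875 cup) × 20/3 × 240 mL/cup = 2700.0 mL
basmati rice: 6 oz × 20/3 × 28.35 g/oz = 1134.0 g
olive oil: 4/3 cup × 20/3 × 216 g/cup ÷ 1000 g/kg ≈ 1.9 kg
panko: (1 tbsp + 1 tsp = 4/3 tbsp) × 20/3 ÷ 16 tbsp/cup × 60 g/cup ≈ 33.3 g

tahini: 166.7 mL; water: 2700.0 mL; basmati rice: 1134.0 g; olive oil: 1.9 kg; panko: 33.3 g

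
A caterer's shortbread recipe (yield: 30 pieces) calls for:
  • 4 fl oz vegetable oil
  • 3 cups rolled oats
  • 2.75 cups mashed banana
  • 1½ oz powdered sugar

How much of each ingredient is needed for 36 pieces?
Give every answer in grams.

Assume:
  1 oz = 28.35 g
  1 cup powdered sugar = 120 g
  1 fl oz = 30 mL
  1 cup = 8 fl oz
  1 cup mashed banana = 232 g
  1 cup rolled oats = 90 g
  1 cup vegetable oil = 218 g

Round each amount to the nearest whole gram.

Scaling factor: 36/30 = 6/5 = 1.2.
vegetable oil: 4 fl oz × 6/5 ÷ 8 fl oz/cup × 218 g/cup ≈ 131 g
rolled oats: 3 cup × 6/5 × 90 g/cup = 324 g
mashed banana: 2.75 cup × 6/5 × 232 g/cup ≈ 766 g
powdered sugar: 1.5 oz × 6/5 × 28.35 g/oz ≈ 51 g

vegetable oil: 131 g; rolled oats: 324 g; mashed banana: 766 g; powdered sugar: 51 g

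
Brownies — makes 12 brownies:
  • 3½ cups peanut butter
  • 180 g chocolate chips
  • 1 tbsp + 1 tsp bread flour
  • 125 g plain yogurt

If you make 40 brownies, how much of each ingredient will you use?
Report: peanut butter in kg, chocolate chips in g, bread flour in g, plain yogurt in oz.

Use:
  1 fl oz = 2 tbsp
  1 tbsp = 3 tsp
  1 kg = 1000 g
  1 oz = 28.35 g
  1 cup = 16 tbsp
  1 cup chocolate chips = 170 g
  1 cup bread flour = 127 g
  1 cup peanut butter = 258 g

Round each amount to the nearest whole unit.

Scaling factor: 40/12 = 10/3.
peanut butter: 3.5 cup × 10/3 × 258 g/cup ÷ 1000 g/kg ≈ 3 kg
chocolate chips: 180 g × 10/3 = 600 g
bread flour: (1 tbsp + 1 tsp = 4/3 tbsp) × 10/3 ÷ 16 tbsp/cup × 127 g/cup ≈ 35 g
plain yogurt: 125 g × 10/3 ÷ 28.35 g/oz ≈ 15 oz

peanut butter: 3 kg; chocolate chips: 600 g; bread flour: 35 g; plain yogurt: 15 oz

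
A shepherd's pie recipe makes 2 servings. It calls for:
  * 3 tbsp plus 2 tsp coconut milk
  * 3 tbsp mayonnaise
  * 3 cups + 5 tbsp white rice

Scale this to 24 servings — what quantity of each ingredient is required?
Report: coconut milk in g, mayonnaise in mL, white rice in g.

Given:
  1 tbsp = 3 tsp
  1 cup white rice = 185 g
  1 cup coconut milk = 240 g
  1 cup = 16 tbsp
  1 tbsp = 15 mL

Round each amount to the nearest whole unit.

Scaling factor: 24/2 = 12.
coconut milk: (3 tbsp + 2 tsp = 11/3 tbsp) × 12 ÷ 16 tbsp/cup × 240 g/cup = 660 g
mayonnaise: 3 tbsp × 12 × 15 mL/tbsp = 540 mL
white rice: (3 cup + 5 tbsp = 3.3125 cup) × 12 × 185 g/cup ≈ 7354 g

coconut milk: 660 g; mayonnaise: 540 mL; white rice: 7354 g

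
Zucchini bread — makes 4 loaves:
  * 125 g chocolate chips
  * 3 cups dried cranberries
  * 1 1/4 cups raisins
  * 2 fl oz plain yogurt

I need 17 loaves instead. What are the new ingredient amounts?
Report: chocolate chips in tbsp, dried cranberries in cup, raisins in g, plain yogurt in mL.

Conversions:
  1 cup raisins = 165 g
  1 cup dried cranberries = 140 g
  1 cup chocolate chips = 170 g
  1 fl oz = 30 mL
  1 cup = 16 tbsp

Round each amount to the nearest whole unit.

Scaling factor: 17/4 = 4.25.
chocolate chips: 125 g × 17/4 ÷ 170 g/cup × 16 tbsp/cup = 50 tbsp
dried cranberries: 3 cup × 17/4 ≈ 13 cup
raisins: 1.25 cup × 17/4 × 165 g/cup ≈ 877 g
plain yogurt: 2 fl oz × 17/4 × 30 mL/fl oz = 255 mL

chocolate chips: 50 tbsp; dried cranberries: 13 cup; raisins: 877 g; plain yogurt: 255 mL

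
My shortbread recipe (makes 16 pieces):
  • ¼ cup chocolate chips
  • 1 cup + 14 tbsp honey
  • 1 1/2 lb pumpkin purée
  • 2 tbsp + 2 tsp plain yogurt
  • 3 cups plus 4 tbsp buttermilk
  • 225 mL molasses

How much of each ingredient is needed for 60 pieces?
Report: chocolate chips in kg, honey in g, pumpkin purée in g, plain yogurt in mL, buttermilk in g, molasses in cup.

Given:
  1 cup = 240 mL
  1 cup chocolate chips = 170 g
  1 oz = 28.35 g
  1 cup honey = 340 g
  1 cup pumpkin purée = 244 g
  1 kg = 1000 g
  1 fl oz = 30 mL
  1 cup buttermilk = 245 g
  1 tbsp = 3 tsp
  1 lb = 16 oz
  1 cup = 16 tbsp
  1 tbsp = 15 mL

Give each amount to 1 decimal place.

Scaling factor: 60/16 = 15/4 = 3.75.
chocolate chips: 0.25 cup × 15/4 × 170 g/cup ÷ 1000 g/kg ≈ 0.2 kg
honey: (1 cup + 14 tbsp = 1.875 cup) × 15/4 × 340 g/cup ≈ 2390.6 g
pumpkin purée: 1.5 lb × 15/4 × 16 oz/lb × 28.35 g/oz = 2551.5 g
plain yogurt: (2 tbsp + 2 tsp = 8/3 tbsp) × 15/4 × 15 mL/tbsp = 150.0 mL
buttermilk: (3 cup + 4 tbsp = 3.25 cup) × 15/4 × 245 g/cup ≈ 2985.9 g
molasses: 225 mL × 15/4 ÷ 240 mL/cup ≈ 3.5 cup

chocolate chips: 0.2 kg; honey: 2390.6 g; pumpkin purée: 2551.5 g; plain yogurt: 150.0 mL; buttermilk: 2985.9 g; molasses: 3.5 cup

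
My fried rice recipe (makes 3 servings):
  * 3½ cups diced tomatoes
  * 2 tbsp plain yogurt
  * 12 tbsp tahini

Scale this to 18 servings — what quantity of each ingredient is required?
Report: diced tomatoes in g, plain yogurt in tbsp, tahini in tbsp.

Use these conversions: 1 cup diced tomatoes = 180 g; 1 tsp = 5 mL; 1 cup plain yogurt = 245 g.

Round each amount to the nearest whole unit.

diced tomatoes: 3780 g; plain yogurt: 12 tbsp; tahini: 72 tbsp

Scaling factor: 18/3 = 6.
diced tomatoes: 3.5 cup × 6 × 180 g/cup = 3780 g
plain yogurt: 2 tbsp × 6 = 12 tbsp
tahini: 12 tbsp × 6 = 72 tbsp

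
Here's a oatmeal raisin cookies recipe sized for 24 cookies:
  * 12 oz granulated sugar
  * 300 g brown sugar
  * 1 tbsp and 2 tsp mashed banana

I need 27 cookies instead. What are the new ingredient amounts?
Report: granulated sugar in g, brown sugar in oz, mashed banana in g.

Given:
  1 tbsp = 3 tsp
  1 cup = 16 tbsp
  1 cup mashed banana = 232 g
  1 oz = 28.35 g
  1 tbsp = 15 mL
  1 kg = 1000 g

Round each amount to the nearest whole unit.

Scaling factor: 27/24 = 9/8 = 1.125.
granulated sugar: 12 oz × 9/8 × 28.35 g/oz ≈ 383 g
brown sugar: 300 g × 9/8 ÷ 28.35 g/oz ≈ 12 oz
mashed banana: (1 tbsp + 2 tsp = 5/3 tbsp) × 9/8 ÷ 16 tbsp/cup × 232 g/cup ≈ 27 g

granulated sugar: 383 g; brown sugar: 12 oz; mashed banana: 27 g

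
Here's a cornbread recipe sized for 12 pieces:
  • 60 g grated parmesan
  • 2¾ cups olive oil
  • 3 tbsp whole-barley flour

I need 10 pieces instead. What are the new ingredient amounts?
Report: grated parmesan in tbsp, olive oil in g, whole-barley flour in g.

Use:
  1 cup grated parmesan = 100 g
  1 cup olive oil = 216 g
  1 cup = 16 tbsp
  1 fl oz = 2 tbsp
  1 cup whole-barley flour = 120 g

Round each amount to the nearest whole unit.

Scaling factor: 10/12 = 5/6.
grated parmesan: 60 g × 5/6 ÷ 100 g/cup × 16 tbsp/cup = 8 tbsp
olive oil: 2.75 cup × 5/6 × 216 g/cup = 495 g
whole-barley flour: 3 tbsp × 5/6 ÷ 16 tbsp/cup × 120 g/cup ≈ 19 g

grated parmesan: 8 tbsp; olive oil: 495 g; whole-barley flour: 19 g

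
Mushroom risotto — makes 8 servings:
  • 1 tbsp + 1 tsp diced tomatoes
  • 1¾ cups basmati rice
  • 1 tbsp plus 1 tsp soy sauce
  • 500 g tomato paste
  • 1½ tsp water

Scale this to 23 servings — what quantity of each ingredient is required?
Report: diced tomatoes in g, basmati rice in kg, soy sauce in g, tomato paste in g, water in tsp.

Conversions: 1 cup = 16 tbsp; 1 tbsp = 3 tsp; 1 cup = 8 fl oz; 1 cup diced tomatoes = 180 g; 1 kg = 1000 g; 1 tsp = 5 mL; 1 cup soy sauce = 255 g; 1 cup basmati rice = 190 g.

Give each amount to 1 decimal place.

diced tomatoes: 43.1 g; basmati rice: 1.0 kg; soy sauce: 61.1 g; tomato paste: 1437.5 g; water: 4.3 tsp

Scaling factor: 23/8 = 2.875.
diced tomatoes: (1 tbsp + 1 tsp = 4/3 tbsp) × 23/8 ÷ 16 tbsp/cup × 180 g/cup ≈ 43.1 g
basmati rice: 1.75 cup × 23/8 × 190 g/cup ÷ 1000 g/kg ≈ 1.0 kg
soy sauce: (1 tbsp + 1 tsp = 4/3 tbsp) × 23/8 ÷ 16 tbsp/cup × 255 g/cup ≈ 61.1 g
tomato paste: 500 g × 23/8 = 1437.5 g
water: 1.5 tsp × 23/8 ≈ 4.3 tsp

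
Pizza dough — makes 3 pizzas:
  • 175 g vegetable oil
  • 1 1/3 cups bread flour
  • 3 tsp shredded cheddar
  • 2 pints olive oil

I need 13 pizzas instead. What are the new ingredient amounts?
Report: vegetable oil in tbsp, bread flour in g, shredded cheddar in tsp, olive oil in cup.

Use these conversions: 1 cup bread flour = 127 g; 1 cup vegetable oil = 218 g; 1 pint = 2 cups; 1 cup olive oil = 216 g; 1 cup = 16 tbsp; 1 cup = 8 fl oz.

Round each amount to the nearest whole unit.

Scaling factor: 13/3.
vegetable oil: 175 g × 13/3 ÷ 218 g/cup × 16 tbsp/cup ≈ 56 tbsp
bread flour: 4/3 cup × 13/3 × 127 g/cup ≈ 734 g
shredded cheddar: 3 tsp × 13/3 = 13 tsp
olive oil: 2 pint × 13/3 × 2 cup/pint ≈ 17 cup

vegetable oil: 56 tbsp; bread flour: 734 g; shredded cheddar: 13 tsp; olive oil: 17 cup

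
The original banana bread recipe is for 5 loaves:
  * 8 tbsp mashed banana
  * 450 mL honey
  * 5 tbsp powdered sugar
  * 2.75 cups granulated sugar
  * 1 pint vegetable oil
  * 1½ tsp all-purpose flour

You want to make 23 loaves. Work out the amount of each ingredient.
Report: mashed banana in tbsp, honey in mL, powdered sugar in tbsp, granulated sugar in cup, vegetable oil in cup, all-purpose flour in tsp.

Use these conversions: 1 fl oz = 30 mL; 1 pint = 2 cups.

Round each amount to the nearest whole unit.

mashed banana: 37 tbsp; honey: 2070 mL; powdered sugar: 23 tbsp; granulated sugar: 13 cup; vegetable oil: 9 cup; all-purpose flour: 7 tsp

Scaling factor: 23/5 = 4.6.
mashed banana: 8 tbsp × 23/5 ≈ 37 tbsp
honey: 450 mL × 23/5 = 2070 mL
powdered sugar: 5 tbsp × 23/5 = 23 tbsp
granulated sugar: 2.75 cup × 23/5 ≈ 13 cup
vegetable oil: 1 pint × 23/5 × 2 cup/pint ≈ 9 cup
all-purpose flour: 1.5 tsp × 23/5 ≈ 7 tsp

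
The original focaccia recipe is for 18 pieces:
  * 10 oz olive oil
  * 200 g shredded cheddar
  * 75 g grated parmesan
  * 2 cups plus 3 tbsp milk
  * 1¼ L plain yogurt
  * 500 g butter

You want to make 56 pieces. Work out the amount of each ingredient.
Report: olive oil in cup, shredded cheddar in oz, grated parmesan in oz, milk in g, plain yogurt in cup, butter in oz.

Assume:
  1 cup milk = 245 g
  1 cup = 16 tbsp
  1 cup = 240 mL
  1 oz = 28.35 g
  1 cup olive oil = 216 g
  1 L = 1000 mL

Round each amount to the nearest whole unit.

Scaling factor: 56/18 = 28/9.
olive oil: 10 oz × 28/9 × 28.35 g/oz ÷ 216 g/cup ≈ 4 cup
shredded cheddar: 200 g × 28/9 ÷ 28.35 g/oz ≈ 22 oz
grated parmesan: 75 g × 28/9 ÷ 28.35 g/oz ≈ 8 oz
milk: (2 cup + 3 tbsp = 2.1875 cup) × 28/9 × 245 g/cup ≈ 1667 g
plain yogurt: 1.25 L × 28/9 × 1000 mL/L ÷ 240 mL/cup ≈ 16 cup
butter: 500 g × 28/9 ÷ 28.35 g/oz ≈ 55 oz

olive oil: 4 cup; shredded cheddar: 22 oz; grated parmesan: 8 oz; milk: 1667 g; plain yogurt: 16 cup; butter: 55 oz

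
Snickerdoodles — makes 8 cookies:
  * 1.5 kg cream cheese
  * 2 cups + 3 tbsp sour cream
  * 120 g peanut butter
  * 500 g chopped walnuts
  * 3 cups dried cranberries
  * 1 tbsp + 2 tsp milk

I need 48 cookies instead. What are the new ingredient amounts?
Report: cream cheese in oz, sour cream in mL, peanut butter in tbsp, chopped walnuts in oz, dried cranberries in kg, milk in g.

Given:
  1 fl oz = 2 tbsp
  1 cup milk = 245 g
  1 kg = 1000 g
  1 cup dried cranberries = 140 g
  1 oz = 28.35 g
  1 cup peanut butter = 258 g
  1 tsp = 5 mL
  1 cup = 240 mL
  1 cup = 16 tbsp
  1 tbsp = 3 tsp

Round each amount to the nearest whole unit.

Scaling factor: 48/8 = 6.
cream cheese: 1.5 kg × 6 × 1000 g/kg ÷ 28.35 g/oz ≈ 317 oz
sour cream: (2 cup + 3 tbsp = 2.1875 cup) × 6 × 240 mL/cup = 3150 mL
peanut butter: 120 g × 6 ÷ 258 g/cup × 16 tbsp/cup ≈ 45 tbsp
chopped walnuts: 500 g × 6 ÷ 28.35 g/oz ≈ 106 oz
dried cranberries: 3 cup × 6 × 140 g/cup ÷ 1000 g/kg ≈ 3 kg
milk: (1 tbsp + 2 tsp = 5/3 tbsp) × 6 ÷ 16 tbsp/cup × 245 g/cup ≈ 153 g

cream cheese: 317 oz; sour cream: 3150 mL; peanut butter: 45 tbsp; chopped walnuts: 106 oz; dried cranberries: 3 kg; milk: 153 g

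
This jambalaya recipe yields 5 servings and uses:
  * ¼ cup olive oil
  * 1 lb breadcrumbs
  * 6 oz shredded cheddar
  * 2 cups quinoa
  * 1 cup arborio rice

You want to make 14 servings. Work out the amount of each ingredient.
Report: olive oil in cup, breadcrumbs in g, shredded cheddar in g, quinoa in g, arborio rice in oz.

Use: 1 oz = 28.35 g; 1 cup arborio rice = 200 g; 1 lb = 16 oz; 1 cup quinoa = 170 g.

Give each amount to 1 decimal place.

Scaling factor: 14/5 = 2.8.
olive oil: 0.25 cup × 14/5 = 0.7 cup
breadcrumbs: 1 lb × 14/5 × 16 oz/lb × 28.35 g/oz ≈ 1270.1 g
shredded cheddar: 6 oz × 14/5 × 28.35 g/oz ≈ 476.3 g
quinoa: 2 cup × 14/5 × 170 g/cup = 952.0 g
arborio rice: 1 cup × 14/5 × 200 g/cup ÷ 28.35 g/oz ≈ 19.8 oz

olive oil: 0.7 cup; breadcrumbs: 1270.1 g; shredded cheddar: 476.3 g; quinoa: 952.0 g; arborio rice: 19.8 oz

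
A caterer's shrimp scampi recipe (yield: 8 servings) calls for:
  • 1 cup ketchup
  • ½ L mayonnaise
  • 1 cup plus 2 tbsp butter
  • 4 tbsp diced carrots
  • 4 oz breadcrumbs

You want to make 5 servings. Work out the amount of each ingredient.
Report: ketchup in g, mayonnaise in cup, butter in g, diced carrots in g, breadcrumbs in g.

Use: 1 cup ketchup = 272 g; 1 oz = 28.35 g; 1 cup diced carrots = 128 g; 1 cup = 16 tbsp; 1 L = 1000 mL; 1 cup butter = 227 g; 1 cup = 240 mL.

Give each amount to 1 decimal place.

ketchup: 170.0 g; mayonnaise: 1.3 cup; butter: 159.6 g; diced carrots: 20.0 g; breadcrumbs: 70.9 g

Scaling factor: 5/8 = 0.625.
ketchup: 1 cup × 5/8 × 272 g/cup = 170.0 g
mayonnaise: 0.5 L × 5/8 × 1000 mL/L ÷ 240 mL/cup ≈ 1.3 cup
butter: (1 cup + 2 tbsp = 1.125 cup) × 5/8 × 227 g/cup ≈ 159.6 g
diced carrots: 4 tbsp × 5/8 ÷ 16 tbsp/cup × 128 g/cup = 20.0 g
breadcrumbs: 4 oz × 5/8 × 28.35 g/oz ≈ 70.9 g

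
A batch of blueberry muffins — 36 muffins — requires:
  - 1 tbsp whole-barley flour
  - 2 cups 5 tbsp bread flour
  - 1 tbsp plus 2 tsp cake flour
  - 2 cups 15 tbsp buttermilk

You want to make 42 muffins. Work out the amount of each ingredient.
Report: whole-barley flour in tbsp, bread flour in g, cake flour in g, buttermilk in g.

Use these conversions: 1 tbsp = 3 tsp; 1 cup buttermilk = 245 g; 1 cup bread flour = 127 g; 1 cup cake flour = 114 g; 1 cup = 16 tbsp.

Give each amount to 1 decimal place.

whole-barley flour: 1.2 tbsp; bread flour: 342.6 g; cake flour: 13.9 g; buttermilk: 839.6 g

Scaling factor: 42/36 = 7/6.
whole-barley flour: 1 tbsp × 7/6 ≈ 1.2 tbsp
bread flour: (2 cup + 5 tbsp = 2.3125 cup) × 7/6 × 127 g/cup ≈ 342.6 g
cake flour: (1 tbsp + 2 tsp = 5/3 tbsp) × 7/6 ÷ 16 tbsp/cup × 114 g/cup ≈ 13.9 g
buttermilk: (2 cup + 15 tbsp = 2.9375 cup) × 7/6 × 245 g/cup ≈ 839.6 g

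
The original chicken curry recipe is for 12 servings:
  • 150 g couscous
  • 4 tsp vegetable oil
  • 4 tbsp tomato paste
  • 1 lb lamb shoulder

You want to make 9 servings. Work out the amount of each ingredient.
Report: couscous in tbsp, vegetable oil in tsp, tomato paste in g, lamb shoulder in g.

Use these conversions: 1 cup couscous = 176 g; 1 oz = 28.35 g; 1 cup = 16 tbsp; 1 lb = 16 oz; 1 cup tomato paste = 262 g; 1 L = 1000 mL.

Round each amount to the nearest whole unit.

couscous: 10 tbsp; vegetable oil: 3 tsp; tomato paste: 49 g; lamb shoulder: 340 g

Scaling factor: 9/12 = 3/4 = 0.75.
couscous: 150 g × 3/4 ÷ 176 g/cup × 16 tbsp/cup ≈ 10 tbsp
vegetable oil: 4 tsp × 3/4 = 3 tsp
tomato paste: 4 tbsp × 3/4 ÷ 16 tbsp/cup × 262 g/cup ≈ 49 g
lamb shoulder: 1 lb × 3/4 × 16 oz/lb × 28.35 g/oz ≈ 340 g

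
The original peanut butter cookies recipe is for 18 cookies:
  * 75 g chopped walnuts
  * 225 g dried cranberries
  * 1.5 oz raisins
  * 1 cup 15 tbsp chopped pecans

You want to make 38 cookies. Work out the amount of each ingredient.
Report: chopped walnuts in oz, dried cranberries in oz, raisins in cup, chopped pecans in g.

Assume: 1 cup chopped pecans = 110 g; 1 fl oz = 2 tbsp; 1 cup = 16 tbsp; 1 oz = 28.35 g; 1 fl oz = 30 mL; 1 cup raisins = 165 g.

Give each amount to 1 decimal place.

Scaling factor: 38/18 = 19/9.
chopped walnuts: 75 g × 19/9 ÷ 28.35 g/oz ≈ 5.6 oz
dried cranberries: 225 g × 19/9 ÷ 28.35 g/oz ≈ 16.8 oz
raisins: 1.5 oz × 19/9 × 28.35 g/oz ÷ 165 g/cup ≈ 0.5 cup
chopped pecans: (1 cup + 15 tbsp = 1.9375 cup) × 19/9 × 110 g/cup ≈ 449.9 g

chopped walnuts: 5.6 oz; dried cranberries: 16.8 oz; raisins: 0.5 cup; chopped pecans: 449.9 g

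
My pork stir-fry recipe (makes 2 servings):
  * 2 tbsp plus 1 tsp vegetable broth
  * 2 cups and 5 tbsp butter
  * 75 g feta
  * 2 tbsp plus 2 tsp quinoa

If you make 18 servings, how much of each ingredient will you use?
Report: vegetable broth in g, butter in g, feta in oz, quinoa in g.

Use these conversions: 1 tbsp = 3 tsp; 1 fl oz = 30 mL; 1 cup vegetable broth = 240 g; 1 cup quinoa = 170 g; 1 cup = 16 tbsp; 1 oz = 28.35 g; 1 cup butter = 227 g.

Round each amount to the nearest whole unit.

Scaling factor: 18/2 = 9.
vegetable broth: (2 tbsp + 1 tsp = 7/3 tbsp) × 9 ÷ 16 tbsp/cup × 240 g/cup = 315 g
butter: (2 cup + 5 tbsp = 2.3125 cup) × 9 × 227 g/cup ≈ 4724 g
feta: 75 g × 9 ÷ 28.35 g/oz ≈ 24 oz
quinoa: (2 tbsp + 2 tsp = 8/3 tbsp) × 9 ÷ 16 tbsp/cup × 170 g/cup = 255 g

vegetable broth: 315 g; butter: 4724 g; feta: 24 oz; quinoa: 255 g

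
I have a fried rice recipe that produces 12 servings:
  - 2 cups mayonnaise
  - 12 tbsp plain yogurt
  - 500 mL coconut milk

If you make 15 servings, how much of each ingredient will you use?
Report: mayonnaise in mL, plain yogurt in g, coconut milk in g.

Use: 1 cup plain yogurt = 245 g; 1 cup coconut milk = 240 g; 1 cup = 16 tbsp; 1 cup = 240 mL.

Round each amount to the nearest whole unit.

Scaling factor: 15/12 = 5/4 = 1.25.
mayonnaise: 2 cup × 5/4 × 240 mL/cup = 600 mL
plain yogurt: 12 tbsp × 5/4 ÷ 16 tbsp/cup × 245 g/cup ≈ 230 g
coconut milk: 500 mL × 5/4 ÷ 240 mL/cup × 240 g/cup = 625 g

mayonnaise: 600 mL; plain yogurt: 230 g; coconut milk: 625 g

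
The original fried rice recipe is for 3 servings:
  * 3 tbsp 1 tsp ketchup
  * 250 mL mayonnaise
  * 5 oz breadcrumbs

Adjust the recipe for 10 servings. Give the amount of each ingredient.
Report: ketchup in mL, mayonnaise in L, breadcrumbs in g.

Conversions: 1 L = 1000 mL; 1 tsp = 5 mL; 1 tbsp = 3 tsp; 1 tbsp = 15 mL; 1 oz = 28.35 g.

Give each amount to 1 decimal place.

Scaling factor: 10/3.
ketchup: (3 tbsp + 1 tsp = 10/3 tbsp) × 10/3 × 15 mL/tbsp ≈ 166.7 mL
mayonnaise: 250 mL × 10/3 ÷ 1000 mL/L ≈ 0.8 L
breadcrumbs: 5 oz × 10/3 × 28.35 g/oz = 472.5 g

ketchup: 166.7 mL; mayonnaise: 0.8 L; breadcrumbs: 472.5 g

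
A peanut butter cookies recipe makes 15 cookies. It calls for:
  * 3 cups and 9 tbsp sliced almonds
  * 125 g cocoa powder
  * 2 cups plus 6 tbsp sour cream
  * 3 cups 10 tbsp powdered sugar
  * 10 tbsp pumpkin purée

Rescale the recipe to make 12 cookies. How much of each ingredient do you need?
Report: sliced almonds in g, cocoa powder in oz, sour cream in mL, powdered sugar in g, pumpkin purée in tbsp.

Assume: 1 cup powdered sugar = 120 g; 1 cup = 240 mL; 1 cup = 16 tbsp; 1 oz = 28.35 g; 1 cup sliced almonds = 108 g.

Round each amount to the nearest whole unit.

Scaling factor: 12/15 = 4/5 = 0.8.
sliced almonds: (3 cup + 9 tbsp = 3.5625 cup) × 4/5 × 108 g/cup ≈ 308 g
cocoa powder: 125 g × 4/5 ÷ 28.35 g/oz ≈ 4 oz
sour cream: (2 cup + 6 tbsp = 2.375 cup) × 4/5 × 240 mL/cup = 456 mL
powdered sugar: (3 cup + 10 tbsp = 3.625 cup) × 4/5 × 120 g/cup = 348 g
pumpkin purée: 10 tbsp × 4/5 = 8 tbsp

sliced almonds: 308 g; cocoa powder: 4 oz; sour cream: 456 mL; powdered sugar: 348 g; pumpkin purée: 8 tbsp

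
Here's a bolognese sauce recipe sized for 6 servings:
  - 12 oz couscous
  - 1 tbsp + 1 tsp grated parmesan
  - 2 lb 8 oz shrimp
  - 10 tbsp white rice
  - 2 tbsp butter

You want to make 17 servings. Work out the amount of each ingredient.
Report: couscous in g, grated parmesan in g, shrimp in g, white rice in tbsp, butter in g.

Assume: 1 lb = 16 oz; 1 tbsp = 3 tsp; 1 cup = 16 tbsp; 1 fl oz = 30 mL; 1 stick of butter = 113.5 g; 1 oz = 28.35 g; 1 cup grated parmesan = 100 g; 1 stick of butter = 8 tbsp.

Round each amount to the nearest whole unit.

couscous: 964 g; grated parmesan: 24 g; shrimp: 3213 g; white rice: 28 tbsp; butter: 80 g

Scaling factor: 17/6.
couscous: 12 oz × 17/6 × 28.35 g/oz ≈ 964 g
grated parmesan: (1 tbsp + 1 tsp = 4/3 tbsp) × 17/6 ÷ 16 tbsp/cup × 100 g/cup ≈ 24 g
shrimp: (2 lb + 8 oz = 2.5 lb) × 17/6 × 16 oz/lb × 28.35 g/oz = 3213 g
white rice: 10 tbsp × 17/6 ≈ 28 tbsp
butter: 2 tbsp × 17/6 ÷ 8 tbsp/stick × 113.5 g/stick ≈ 80 g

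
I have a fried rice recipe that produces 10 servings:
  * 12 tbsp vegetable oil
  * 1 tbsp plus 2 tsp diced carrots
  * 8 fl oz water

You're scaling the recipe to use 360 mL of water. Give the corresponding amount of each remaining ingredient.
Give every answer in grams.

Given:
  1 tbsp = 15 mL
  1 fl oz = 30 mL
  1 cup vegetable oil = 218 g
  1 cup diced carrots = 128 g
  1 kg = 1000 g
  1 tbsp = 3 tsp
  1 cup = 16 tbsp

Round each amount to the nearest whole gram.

vegetable oil: 245 g; diced carrots: 20 g

The original recipe has 240 mL of water, so the scaling factor is 360 ÷ 240 = 3/2 = 1.5.
vegetable oil: 12 tbsp × 3/2 ÷ 16 tbsp/cup × 218 g/cup ≈ 245 g
diced carrots: (1 tbsp + 2 tsp = 5/3 tbsp) × 3/2 ÷ 16 tbsp/cup × 128 g/cup = 20 g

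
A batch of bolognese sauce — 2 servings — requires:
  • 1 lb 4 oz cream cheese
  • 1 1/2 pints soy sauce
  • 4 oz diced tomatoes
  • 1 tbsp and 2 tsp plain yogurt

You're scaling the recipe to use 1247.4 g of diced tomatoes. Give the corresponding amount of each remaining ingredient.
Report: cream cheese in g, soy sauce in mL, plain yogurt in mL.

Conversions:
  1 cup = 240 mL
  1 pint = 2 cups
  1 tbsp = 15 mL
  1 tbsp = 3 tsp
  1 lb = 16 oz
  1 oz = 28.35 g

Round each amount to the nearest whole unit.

cream cheese: 6237 g; soy sauce: 7920 mL; plain yogurt: 275 mL

The original recipe has 113.4 g of diced tomatoes, so the scaling factor is 1247.4 ÷ 113.4 = 11.
cream cheese: (1 lb + 4 oz = 1.25 lb) × 11 × 16 oz/lb × 28.35 g/oz = 6237 g
soy sauce: 1.5 pint × 11 × 2 cup/pint × 240 mL/cup = 7920 mL
plain yogurt: (1 tbsp + 2 tsp = 5/3 tbsp) × 11 × 15 mL/tbsp = 275 mL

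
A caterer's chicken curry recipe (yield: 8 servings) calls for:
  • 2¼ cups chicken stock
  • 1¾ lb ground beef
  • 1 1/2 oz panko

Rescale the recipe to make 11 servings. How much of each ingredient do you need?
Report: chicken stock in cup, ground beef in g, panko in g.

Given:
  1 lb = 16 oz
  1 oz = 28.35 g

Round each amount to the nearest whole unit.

chicken stock: 3 cup; ground beef: 1091 g; panko: 58 g

Scaling factor: 11/8 = 1.375.
chicken stock: 2.25 cup × 11/8 ≈ 3 cup
ground beef: 1.75 lb × 11/8 × 16 oz/lb × 28.35 g/oz ≈ 1091 g
panko: 1.5 oz × 11/8 × 28.35 g/oz ≈ 58 g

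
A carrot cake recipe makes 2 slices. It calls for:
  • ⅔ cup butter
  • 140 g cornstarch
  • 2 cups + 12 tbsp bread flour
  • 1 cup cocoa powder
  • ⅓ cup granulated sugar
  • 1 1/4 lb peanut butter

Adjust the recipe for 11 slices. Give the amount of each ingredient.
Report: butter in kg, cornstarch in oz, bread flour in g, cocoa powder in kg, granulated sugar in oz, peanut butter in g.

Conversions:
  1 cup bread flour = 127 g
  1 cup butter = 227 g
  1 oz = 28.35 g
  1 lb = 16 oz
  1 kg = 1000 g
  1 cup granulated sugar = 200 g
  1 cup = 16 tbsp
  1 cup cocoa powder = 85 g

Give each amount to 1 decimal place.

Scaling factor: 11/2 = 5.5.
butter: 2/3 cup × 11/2 × 227 g/cup ÷ 1000 g/kg ≈ 0.8 kg
cornstarch: 140 g × 11/2 ÷ 28.35 g/oz ≈ 27.2 oz
bread flour: (2 cup + 12 tbsp = 2.75 cup) × 11/2 × 127 g/cup ≈ 1920.9 g
cocoa powder: 1 cup × 11/2 × 85 g/cup ÷ 1000 g/kg ≈ 0.5 kg
granulated sugar: 1/3 cup × 11/2 × 200 g/cup ÷ 28.35 g/oz ≈ 12.9 oz
peanut butter: 1.25 lb × 11/2 × 16 oz/lb × 28.35 g/oz = 3118.5 g

butter: 0.8 kg; cornstarch: 27.2 oz; bread flour: 1920.9 g; cocoa powder: 0.5 kg; granulated sugar: 12.9 oz; peanut butter: 3118.5 g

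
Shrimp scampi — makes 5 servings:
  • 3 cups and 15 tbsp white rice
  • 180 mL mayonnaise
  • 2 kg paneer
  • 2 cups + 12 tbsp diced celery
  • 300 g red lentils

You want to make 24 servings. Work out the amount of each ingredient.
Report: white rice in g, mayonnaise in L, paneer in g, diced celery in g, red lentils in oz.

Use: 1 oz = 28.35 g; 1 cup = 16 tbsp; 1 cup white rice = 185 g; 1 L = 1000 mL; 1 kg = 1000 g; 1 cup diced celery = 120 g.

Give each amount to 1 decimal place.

white rice: 3496.5 g; mayonnaise: 0.9 L; paneer: 9600.0 g; diced celery: 1584.0 g; red lentils: 50.8 oz

Scaling factor: 24/5 = 4.8.
white rice: (3 cup + 15 tbsp = 3.9375 cup) × 24/5 × 185 g/cup = 3496.5 g
mayonnaise: 180 mL × 24/5 ÷ 1000 mL/L ≈ 0.9 L
paneer: 2 kg × 24/5 × 1000 g/kg = 9600.0 g
diced celery: (2 cup + 12 tbsp = 2.75 cup) × 24/5 × 120 g/cup = 1584.0 g
red lentils: 300 g × 24/5 ÷ 28.35 g/oz ≈ 50.8 oz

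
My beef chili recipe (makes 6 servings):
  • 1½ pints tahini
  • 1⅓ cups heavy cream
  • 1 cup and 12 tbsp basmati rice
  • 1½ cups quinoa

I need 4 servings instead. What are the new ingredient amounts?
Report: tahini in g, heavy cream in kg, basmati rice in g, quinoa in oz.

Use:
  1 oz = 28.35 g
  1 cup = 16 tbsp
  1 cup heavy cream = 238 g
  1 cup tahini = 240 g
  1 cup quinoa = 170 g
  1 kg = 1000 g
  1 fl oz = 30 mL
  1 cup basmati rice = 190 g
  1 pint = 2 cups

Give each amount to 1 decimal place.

Scaling factor: 4/6 = 2/3.
tahini: 1.5 pint × 2/3 × 2 cup/pint × 240 g/cup = 480.0 g
heavy cream: 4/3 cup × 2/3 × 238 g/cup ÷ 1000 g/kg ≈ 0.2 kg
basmati rice: (1 cup + 12 tbsp = 1.75 cup) × 2/3 × 190 g/cup ≈ 221.7 g
quinoa: 1.5 cup × 2/3 × 170 g/cup ÷ 28.35 g/oz ≈ 6.0 oz

tahini: 480.0 g; heavy cream: 0.2 kg; basmati rice: 221.7 g; quinoa: 6.0 oz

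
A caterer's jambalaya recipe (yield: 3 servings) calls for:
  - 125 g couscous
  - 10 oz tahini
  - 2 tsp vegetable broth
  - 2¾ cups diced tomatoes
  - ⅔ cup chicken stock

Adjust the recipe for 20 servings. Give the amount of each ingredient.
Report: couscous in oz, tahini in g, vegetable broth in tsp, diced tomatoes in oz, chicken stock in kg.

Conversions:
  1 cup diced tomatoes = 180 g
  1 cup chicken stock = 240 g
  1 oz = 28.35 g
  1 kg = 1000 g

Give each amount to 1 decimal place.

Scaling factor: 20/3.
couscous: 125 g × 20/3 ÷ 28.35 g/oz ≈ 29.4 oz
tahini: 10 oz × 20/3 × 28.35 g/oz = 1890.0 g
vegetable broth: 2 tsp × 20/3 ≈ 13.3 tsp
diced tomatoes: 2.75 cup × 20/3 × 180 g/cup ÷ 28.35 g/oz ≈ 116.4 oz
chicken stock: 2/3 cup × 20/3 × 240 g/cup ÷ 1000 g/kg ≈ 1.1 kg

couscous: 29.4 oz; tahini: 1890.0 g; vegetable broth: 13.3 tsp; diced tomatoes: 116.4 oz; chicken stock: 1.1 kg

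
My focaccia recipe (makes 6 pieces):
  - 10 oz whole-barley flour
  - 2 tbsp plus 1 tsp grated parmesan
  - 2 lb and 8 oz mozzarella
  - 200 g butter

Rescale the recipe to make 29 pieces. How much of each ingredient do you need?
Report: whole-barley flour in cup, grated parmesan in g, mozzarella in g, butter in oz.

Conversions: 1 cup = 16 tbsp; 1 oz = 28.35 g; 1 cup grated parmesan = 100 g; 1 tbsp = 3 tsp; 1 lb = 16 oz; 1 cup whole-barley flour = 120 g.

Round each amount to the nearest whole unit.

whole-barley flour: 11 cup; grated parmesan: 70 g; mozzarella: 5481 g; butter: 34 oz

Scaling factor: 29/6.
whole-barley flour: 10 oz × 29/6 × 28.35 g/oz ÷ 120 g/cup ≈ 11 cup
grated parmesan: (2 tbsp + 1 tsp = 7/3 tbsp) × 29/6 ÷ 16 tbsp/cup × 100 g/cup ≈ 70 g
mozzarella: (2 lb + 8 oz = 2.5 lb) × 29/6 × 16 oz/lb × 28.35 g/oz = 5481 g
butter: 200 g × 29/6 ÷ 28.35 g/oz ≈ 34 oz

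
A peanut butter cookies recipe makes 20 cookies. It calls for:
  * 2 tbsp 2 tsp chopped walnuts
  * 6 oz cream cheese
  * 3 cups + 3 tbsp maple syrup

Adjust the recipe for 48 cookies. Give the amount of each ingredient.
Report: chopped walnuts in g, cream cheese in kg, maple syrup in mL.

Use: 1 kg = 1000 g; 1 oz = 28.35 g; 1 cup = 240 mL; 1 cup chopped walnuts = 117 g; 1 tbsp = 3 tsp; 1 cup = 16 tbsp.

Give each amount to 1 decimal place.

Scaling factor: 48/20 = 12/5 = 2.4.
chopped walnuts: (2 tbsp + 2 tsp = 8/3 tbsp) × 12/5 ÷ 16 tbsp/cup × 117 g/cup = 46.8 g
cream cheese: 6 oz × 12/5 × 28.35 g/oz ÷ 1000 g/kg ≈ 0.4 kg
maple syrup: (3 cup + 3 tbsp = 3.1875 cup) × 12/5 × 240 mL/cup = 1836.0 mL

chopped walnuts: 46.8 g; cream cheese: 0.4 kg; maple syrup: 1836.0 mL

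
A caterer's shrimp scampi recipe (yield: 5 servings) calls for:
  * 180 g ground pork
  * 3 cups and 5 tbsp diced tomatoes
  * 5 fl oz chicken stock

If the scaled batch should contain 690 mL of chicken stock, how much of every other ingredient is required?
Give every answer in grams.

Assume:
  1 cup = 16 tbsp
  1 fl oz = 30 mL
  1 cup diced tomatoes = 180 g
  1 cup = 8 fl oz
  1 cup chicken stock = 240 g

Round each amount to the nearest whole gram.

The original recipe has 150 mL of chicken stock, so the scaling factor is 690 ÷ 150 = 23/5 = 4.6.
ground pork: 180 g × 23/5 = 828 g
diced tomatoes: (3 cup + 5 tbsp = 3.3125 cup) × 23/5 × 180 g/cup ≈ 2743 g

ground pork: 828 g; diced tomatoes: 2743 g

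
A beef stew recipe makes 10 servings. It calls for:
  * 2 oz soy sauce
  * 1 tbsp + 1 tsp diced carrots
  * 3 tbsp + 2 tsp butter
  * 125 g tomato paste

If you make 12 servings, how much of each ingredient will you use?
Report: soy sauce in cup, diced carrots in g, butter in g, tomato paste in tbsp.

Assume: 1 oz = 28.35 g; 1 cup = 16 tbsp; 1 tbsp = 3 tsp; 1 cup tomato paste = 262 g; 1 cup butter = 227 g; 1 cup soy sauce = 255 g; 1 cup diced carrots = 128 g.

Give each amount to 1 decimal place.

Scaling factor: 12/10 = 6/5 = 1.2.
soy sauce: 2 oz × 6/5 × 28.35 g/oz ÷ 255 g/cup ≈ 0.3 cup
diced carrots: (1 tbsp + 1 tsp = 4/3 tbsp) × 6/5 ÷ 16 tbsp/cup × 128 g/cup = 12.8 g
butter: (3 tbsp + 2 tsp = 11/3 tbsp) × 6/5 ÷ 16 tbsp/cup × 227 g/cup ≈ 62.4 g
tomato paste: 125 g × 6/5 ÷ 262 g/cup × 16 tbsp/cup ≈ 9.2 tbsp

soy sauce: 0.3 cup; diced carrots: 12.8 g; butter: 62.4 g; tomato paste: 9.2 tbsp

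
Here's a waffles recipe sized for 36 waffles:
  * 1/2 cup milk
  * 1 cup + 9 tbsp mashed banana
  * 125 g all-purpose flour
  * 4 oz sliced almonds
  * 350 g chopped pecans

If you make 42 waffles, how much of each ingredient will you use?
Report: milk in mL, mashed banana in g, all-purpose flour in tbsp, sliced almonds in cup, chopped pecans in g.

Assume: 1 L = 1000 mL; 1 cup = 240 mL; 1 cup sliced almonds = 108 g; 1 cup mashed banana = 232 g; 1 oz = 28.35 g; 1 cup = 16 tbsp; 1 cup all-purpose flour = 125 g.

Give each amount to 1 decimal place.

milk: 140.0 mL; mashed banana: 422.9 g; all-purpose flour: 18.7 tbsp; sliced almonds: 1.2 cup; chopped pecans: 408.3 g

Scaling factor: 42/36 = 7/6.
milk: 0.5 cup × 7/6 × 240 mL/cup = 140.0 mL
mashed banana: (1 cup + 9 tbsp = 1.5625 cup) × 7/6 × 232 g/cup ≈ 422.9 g
all-purpose flour: 125 g × 7/6 ÷ 125 g/cup × 16 tbsp/cup ≈ 18.7 tbsp
sliced almonds: 4 oz × 7/6 × 28.35 g/oz ÷ 108 g/cup ≈ 1.2 cup
chopped pecans: 350 g × 7/6 ≈ 408.3 g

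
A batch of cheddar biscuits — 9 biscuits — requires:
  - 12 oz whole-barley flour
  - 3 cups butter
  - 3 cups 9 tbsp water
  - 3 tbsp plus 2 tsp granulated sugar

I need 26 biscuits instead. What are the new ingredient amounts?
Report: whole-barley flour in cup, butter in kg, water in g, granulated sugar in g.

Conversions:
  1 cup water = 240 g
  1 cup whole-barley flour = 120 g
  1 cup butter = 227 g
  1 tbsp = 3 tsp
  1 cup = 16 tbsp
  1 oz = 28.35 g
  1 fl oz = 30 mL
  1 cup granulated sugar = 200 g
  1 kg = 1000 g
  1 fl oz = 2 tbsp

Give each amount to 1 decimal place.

Scaling factor: 26/9.
whole-barley flour: 12 oz × 26/9 × 28.35 g/oz ÷ 120 g/cup ≈ 8.2 cup
butter: 3 cup × 26/9 × 227 g/cup ÷ 1000 g/kg ≈ 2.0 kg
water: (3 cup + 9 tbsp = 3.5625 cup) × 26/9 × 240 g/cup = 2470.0 g
granulated sugar: (3 tbsp + 2 tsp = 11/3 tbsp) × 26/9 ÷ 16 tbsp/cup × 200 g/cup ≈ 132.4 g

whole-barley flour: 8.2 cup; butter: 2.0 kg; water: 2470.0 g; granulated sugar: 132.4 g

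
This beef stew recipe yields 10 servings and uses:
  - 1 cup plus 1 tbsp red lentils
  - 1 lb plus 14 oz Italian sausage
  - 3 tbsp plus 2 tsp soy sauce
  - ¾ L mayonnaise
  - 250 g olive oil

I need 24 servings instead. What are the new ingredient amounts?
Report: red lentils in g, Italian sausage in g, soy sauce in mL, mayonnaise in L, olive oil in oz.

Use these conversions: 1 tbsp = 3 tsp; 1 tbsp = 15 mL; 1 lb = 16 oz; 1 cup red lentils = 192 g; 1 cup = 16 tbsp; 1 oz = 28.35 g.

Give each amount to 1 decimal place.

Scaling factor: 24/10 = 12/5 = 2.4.
red lentils: (1 cup + 1 tbsp = 1.0625 cup) × 12/5 × 192 g/cup = 489.6 g
Italian sausage: (1 lb + 14 oz = 1.875 lb) × 12/5 × 16 oz/lb × 28.35 g/oz = 2041.2 g
soy sauce: (3 tbsp + 2 tsp = 11/3 tbsp) × 12/5 × 15 mL/tbsp = 132.0 mL
mayonnaise: 0.75 L × 12/5 = 1.8 L
olive oil: 250 g × 12/5 ÷ 28.35 g/oz ≈ 21.2 oz

red lentils: 489.6 g; Italian sausage: 2041.2 g; soy sauce: 132.0 mL; mayonnaise: 1.8 L; olive oil: 21.2 oz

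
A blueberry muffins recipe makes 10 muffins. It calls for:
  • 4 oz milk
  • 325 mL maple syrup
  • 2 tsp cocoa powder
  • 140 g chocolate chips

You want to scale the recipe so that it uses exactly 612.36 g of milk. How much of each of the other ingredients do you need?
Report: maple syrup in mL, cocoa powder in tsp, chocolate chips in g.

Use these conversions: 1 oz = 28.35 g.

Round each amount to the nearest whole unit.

maple syrup: 1755 mL; cocoa powder: 11 tsp; chocolate chips: 756 g

The original recipe has 113.4 g of milk, so the scaling factor is 612.36 ÷ 113.4 = 27/5 = 5.4.
maple syrup: 325 mL × 27/5 = 1755 mL
cocoa powder: 2 tsp × 27/5 ≈ 11 tsp
chocolate chips: 140 g × 27/5 = 756 g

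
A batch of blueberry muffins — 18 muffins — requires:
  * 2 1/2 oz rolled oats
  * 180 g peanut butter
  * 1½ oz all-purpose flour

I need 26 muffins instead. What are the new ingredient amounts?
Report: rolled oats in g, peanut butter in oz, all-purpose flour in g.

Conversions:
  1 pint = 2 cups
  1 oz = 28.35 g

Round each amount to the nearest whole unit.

Scaling factor: 26/18 = 13/9.
rolled oats: 2.5 oz × 13/9 × 28.35 g/oz ≈ 102 g
peanut butter: 180 g × 13/9 ÷ 28.35 g/oz ≈ 9 oz
all-purpose flour: 1.5 oz × 13/9 × 28.35 g/oz ≈ 61 g

rolled oats: 102 g; peanut butter: 9 oz; all-purpose flour: 61 g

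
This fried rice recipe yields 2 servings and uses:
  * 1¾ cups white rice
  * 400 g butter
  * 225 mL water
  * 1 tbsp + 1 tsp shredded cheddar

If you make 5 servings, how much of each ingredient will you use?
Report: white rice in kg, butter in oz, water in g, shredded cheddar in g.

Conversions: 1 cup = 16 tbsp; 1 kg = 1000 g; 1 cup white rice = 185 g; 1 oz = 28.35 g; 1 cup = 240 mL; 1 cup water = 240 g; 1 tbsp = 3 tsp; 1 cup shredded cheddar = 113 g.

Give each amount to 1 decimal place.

Scaling factor: 5/2 = 2.5.
white rice: 1.75 cup × 5/2 × 185 g/cup ÷ 1000 g/kg ≈ 0.8 kg
butter: 400 g × 5/2 ÷ 28.35 g/oz ≈ 35.3 oz
water: 225 mL × 5/2 ÷ 240 mL/cup × 240 g/cup = 562.5 g
shredded cheddar: (1 tbsp + 1 tsp = 4/3 tbsp) × 5/2 ÷ 16 tbsp/cup × 113 g/cup ≈ 23.5 g

white rice: 0.8 kg; butter: 35.3 oz; water: 562.5 g; shredded cheddar: 23.5 g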